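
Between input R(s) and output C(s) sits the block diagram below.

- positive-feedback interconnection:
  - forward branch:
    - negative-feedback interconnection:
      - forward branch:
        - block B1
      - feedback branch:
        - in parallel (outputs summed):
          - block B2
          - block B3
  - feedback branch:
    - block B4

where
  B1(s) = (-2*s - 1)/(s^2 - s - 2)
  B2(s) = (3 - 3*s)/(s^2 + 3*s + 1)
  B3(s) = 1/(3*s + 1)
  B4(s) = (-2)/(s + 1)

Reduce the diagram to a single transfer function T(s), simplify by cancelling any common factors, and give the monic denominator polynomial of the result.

Step 1 - add B2, B3 (parallel) -> (-8*s^2 + 9*s + 4)/(3*s^3 + 10*s^2 + 6*s + 1)
Step 2 - reduce the feedback loop with forward B1 and return (B2+B3) -> (-6*s^4 - 23*s^3 - 22*s^2 - 8*s - 1)/(3*s^5 + 7*s^4 + 6*s^3 - 35*s^2 - 30*s - 6)
Step 3 - feedback reduction of [B1/(1+B1*(B2+B3))], B4 -> (-6*s^5 - 29*s^4 - 45*s^3 - 30*s^2 - 9*s - 1)/(3*s^6 + 10*s^5 + s^4 - 75*s^3 - 109*s^2 - 52*s - 8)
T(s) is the step-3 result (common factors already cancelled). Leading coefficient of the denominator: 3. Divide through by 3 for the monic polynomial.

Final answer: s^6 + 10*s^5/3 + s^4/3 - 25*s^3 - 109*s^2/3 - 52*s/3 - 8/3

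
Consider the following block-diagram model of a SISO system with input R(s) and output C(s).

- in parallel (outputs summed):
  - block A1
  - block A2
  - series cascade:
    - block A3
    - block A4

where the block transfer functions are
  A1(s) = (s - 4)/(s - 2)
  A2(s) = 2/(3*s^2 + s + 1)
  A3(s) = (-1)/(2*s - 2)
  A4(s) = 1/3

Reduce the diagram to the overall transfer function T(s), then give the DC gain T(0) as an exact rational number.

1. reduce the series chain A3, A4; result (-1)/(6*s - 6)
2. parallel reduction of A1, A2, (A3*A4); result (18*s^4 - 87*s^3 + 65*s^2 - 41*s + 50)/(18*s^4 - 48*s^3 + 24*s^2 - 6*s + 12)
DC gain: substitute s = 0 into T(s) from step 2: T(0) = 50/12 = 25/6.

Hence the answer: 25/6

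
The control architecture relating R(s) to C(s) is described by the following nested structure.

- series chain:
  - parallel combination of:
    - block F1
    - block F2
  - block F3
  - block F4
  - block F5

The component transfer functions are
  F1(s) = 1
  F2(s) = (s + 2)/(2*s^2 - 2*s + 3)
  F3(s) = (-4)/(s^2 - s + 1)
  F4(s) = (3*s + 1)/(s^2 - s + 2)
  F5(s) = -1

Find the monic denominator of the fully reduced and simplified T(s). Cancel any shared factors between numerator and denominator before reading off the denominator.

Step 1: add F1, F2 (parallel); result (2*s^2 - s + 5)/(2*s^2 - 2*s + 3)
Step 2: series reduction of (F1+F2), F3, F4, F5; result (24*s^3 - 4*s^2 + 56*s + 20)/(2*s^6 - 6*s^5 + 15*s^4 - 20*s^3 + 22*s^2 - 13*s + 6)
Step 2 gives the fully reduced T(s), with no common factor left to cancel. The denominator's leading coefficient is 2, so divide each of its coefficients by 2 to get the monic form.

Therefore the answer is s^6 - 3*s^5 + 15*s^4/2 - 10*s^3 + 11*s^2 - 13*s/2 + 3.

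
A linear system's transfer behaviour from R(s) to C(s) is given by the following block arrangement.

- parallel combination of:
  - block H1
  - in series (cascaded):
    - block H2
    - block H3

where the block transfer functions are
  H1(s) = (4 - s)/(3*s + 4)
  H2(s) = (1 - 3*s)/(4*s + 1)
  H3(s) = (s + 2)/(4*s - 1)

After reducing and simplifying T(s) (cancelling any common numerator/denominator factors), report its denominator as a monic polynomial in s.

Step 1. series reduction of H2, H3 -> (-3*s^2 - 5*s + 2)/(16*s^2 - 1)
Step 2. sum the parallel branches H1, (H2*H3) -> (-25*s^3 + 37*s^2 - 13*s + 4)/(48*s^3 + 64*s^2 - 3*s - 4)
The result of step 2 is T(s) in lowest terms. Its denominator has leading coefficient 48; dividing the denominator through by 48 makes it monic.

Answer: s^3 + 4*s^2/3 - s/16 - 1/12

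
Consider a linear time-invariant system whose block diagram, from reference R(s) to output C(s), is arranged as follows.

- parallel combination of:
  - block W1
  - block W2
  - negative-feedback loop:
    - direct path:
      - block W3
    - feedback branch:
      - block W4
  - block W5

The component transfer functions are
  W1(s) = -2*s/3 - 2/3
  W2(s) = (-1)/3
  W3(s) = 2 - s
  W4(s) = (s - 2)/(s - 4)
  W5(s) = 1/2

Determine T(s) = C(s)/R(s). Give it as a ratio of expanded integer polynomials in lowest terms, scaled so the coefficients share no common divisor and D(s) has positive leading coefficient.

Answer: (-4*s^3 + 23*s^2 - 53*s + 24)/(6*s^2 - 30*s + 48)

Working:
1. reduce the feedback loop with forward W3 and return W4 gives (s^2 - 6*s + 8)/(s^2 - 5*s + 8)
2. reduce the parallel group W1, W2, [W3/(1+W3*W4)], W5; the result is T(s) itself (integer coefficients, no common factor, positive leading denominator coefficient)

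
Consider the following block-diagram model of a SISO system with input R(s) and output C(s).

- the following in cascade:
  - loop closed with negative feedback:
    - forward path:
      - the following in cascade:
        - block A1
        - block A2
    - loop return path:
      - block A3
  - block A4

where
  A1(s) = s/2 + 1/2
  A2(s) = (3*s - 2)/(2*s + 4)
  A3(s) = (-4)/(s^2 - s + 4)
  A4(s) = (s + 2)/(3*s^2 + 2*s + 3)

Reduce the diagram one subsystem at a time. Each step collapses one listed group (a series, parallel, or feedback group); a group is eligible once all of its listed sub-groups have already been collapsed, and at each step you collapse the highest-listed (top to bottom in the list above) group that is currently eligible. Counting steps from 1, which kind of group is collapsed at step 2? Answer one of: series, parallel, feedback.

Step 1 - series reduction of A1, A2
Step 2 - feedback reduction of (A1*A2), A3
Step 3 - combine [(A1*A2)/(1+(A1*A2)*A3)], A4 in series
The group at step 2 is a feedback group.

Therefore the answer is feedback.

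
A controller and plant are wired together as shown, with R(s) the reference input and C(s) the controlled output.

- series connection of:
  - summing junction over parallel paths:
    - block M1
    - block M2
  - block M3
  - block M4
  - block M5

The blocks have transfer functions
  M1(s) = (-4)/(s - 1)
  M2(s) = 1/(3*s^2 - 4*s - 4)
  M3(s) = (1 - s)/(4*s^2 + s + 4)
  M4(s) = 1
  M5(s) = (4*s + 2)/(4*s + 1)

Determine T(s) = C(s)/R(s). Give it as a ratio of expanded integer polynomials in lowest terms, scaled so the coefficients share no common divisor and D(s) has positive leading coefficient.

Step 1 - reduce the parallel group M1, M2 -> (-12*s^2 + 17*s + 15)/(3*s^3 - 7*s^2 + 4)
Step 2 - cascade (M1+M2), M3, M4, M5: this yields T(s), and no further normalization is needed

Answer: (48*s^3 - 44*s^2 - 94*s - 30)/(48*s^5 - 40*s^4 - 45*s^3 - 88*s^2 - 84*s - 16)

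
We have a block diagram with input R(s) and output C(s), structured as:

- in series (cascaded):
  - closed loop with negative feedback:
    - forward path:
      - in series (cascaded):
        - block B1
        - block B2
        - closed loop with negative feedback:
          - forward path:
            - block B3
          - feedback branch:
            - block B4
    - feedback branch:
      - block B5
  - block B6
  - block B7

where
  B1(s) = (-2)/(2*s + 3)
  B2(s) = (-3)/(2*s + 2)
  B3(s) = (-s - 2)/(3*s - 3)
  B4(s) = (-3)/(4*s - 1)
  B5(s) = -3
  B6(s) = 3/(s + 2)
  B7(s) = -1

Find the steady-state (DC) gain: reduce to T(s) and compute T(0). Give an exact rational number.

Answer: -1

Working:
Step 1: feedback reduction of B3, B4, giving (-4*s^2 - 7*s + 2)/(12*s^2 - 12*s + 9)
Step 2: cascade B1, B2, [B3/(1+B3*B4)], giving (-4*s^2 - 7*s + 2)/(8*s^4 + 12*s^3 - 2*s^2 + 3*s + 9)
Step 3: reduce the feedback loop with forward (B1*B2*[B3/(1+B3*B4)]) and return B5, giving (-4*s^2 - 7*s + 2)/(8*s^4 + 12*s^3 + 10*s^2 + 24*s + 3)
Step 4: reduce the series chain [(B1*B2*[B3/(1+B3*B4)])/(1+(B1*B2*[B3/(1+B3*B4)])*B5)], B6, B7, giving (12*s - 3)/(8*s^4 + 12*s^3 + 10*s^2 + 24*s + 3)
Step 4 gives the overall T(s). Then T(0) = -3/3 = -1.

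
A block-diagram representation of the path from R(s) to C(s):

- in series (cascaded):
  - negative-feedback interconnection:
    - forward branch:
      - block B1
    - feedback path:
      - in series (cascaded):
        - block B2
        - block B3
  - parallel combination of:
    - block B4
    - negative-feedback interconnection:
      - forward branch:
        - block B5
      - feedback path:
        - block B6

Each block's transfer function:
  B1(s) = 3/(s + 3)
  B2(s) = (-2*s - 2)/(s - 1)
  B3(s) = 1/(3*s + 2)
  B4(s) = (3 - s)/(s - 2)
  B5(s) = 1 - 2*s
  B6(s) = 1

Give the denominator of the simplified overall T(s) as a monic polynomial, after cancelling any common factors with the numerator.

First reduce the diagram to T(s).

Step 1: combine B2, B3 in series, giving (-2*s - 2)/(3*s^2 - s - 2)
Step 2: reduce the feedback loop with forward B1 and return (B2*B3), giving (9*s^2 - 3*s - 6)/(3*s^3 + 8*s^2 - 11*s - 12)
Step 3: collapse the loop (B5 forward, B6 return), giving (2*s - 1)/(2*s - 2)
Step 4: add B4, [B5/(1+B5*B6)] (parallel), giving (3*s - 4)/(2*s^2 - 6*s + 4)
Step 5: series reduction of [B1/(1+B1*(B2*B3))], (B4+[B5/(1+B5*B6)]), giving (27*s^2 - 18*s - 24)/(6*s^4 + 4*s^3 - 54*s^2 + 20*s + 48)
No further cancellation is possible in the step-5 result, so that is T(s). Its denominator becomes monic after dividing by the leading coefficient 6.

Answer: s^4 + 2*s^3/3 - 9*s^2 + 10*s/3 + 8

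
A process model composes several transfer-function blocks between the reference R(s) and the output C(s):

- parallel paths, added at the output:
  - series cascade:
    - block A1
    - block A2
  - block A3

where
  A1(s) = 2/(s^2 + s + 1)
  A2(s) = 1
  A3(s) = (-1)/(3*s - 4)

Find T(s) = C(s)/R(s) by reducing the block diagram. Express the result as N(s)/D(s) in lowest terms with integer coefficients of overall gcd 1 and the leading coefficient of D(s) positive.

Answer: (-s^2 + 5*s - 9)/(3*s^3 - s^2 - s - 4)

Working:
Step 1. series reduction of A1, A2 gives 2/(s^2 + s + 1)
Step 2. combine (A1*A2), A3 in parallel: this yields T(s), and no further normalization is needed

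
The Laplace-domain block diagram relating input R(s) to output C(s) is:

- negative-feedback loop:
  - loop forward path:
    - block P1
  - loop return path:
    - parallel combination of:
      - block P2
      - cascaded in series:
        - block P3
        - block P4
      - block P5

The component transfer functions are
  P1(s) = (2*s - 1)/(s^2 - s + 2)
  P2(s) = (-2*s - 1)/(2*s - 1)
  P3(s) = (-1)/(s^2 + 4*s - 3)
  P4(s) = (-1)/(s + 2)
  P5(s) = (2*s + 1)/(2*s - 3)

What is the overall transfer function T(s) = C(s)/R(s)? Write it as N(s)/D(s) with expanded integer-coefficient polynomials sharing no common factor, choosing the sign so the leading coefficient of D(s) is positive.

Answer: (4*s^5 + 16*s^4 - 25*s^3 - 46*s^2 + 63*s - 18)/(2*s^6 + 7*s^5 - 9*s^4 + 25*s^3 + 65*s^2 - 94*s + 27)

Working:
Step 1. series reduction of P3, P4 -> 1/(s^3 + 6*s^2 + 5*s - 6)
Step 2. sum the parallel branches P2, (P3*P4), P5 -> (4*s^4 + 26*s^3 + 36*s^2 - 22*s - 9)/(4*s^5 + 16*s^4 - 25*s^3 - 46*s^2 + 63*s - 18)
Step 3. reduce the feedback loop with forward P1 and return (P2+(P3*P4)+P5) - this is the overall T(s), already in the required normalized form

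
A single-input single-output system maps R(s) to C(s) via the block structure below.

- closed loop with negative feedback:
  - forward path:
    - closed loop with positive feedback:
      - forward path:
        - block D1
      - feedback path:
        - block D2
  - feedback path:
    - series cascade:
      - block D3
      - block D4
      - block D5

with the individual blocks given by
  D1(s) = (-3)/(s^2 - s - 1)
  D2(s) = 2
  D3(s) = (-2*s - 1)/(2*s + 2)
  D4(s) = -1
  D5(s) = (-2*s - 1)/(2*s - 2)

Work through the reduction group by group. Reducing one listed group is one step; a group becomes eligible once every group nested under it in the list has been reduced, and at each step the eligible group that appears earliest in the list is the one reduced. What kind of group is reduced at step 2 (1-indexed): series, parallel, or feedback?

Step 1. collapse the loop (D1 forward, D2 return)
Step 2. series reduction of D3, D4, D5
Step 3. close the feedback loop around [D1/(1-D1*D2)], (D3*D4*D5)
Step 2: series.

Final answer: series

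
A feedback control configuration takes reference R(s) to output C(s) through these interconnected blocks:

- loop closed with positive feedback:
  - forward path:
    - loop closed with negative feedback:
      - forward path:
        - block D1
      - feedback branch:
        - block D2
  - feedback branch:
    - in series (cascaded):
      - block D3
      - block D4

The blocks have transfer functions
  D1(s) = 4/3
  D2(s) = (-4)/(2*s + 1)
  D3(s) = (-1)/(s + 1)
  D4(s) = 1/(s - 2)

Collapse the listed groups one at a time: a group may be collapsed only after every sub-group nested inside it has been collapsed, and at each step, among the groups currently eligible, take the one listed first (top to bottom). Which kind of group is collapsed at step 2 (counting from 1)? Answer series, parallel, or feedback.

Reducing step by step:

Step 1. reduce the feedback loop with forward D1 and return D2
Step 2. multiply D3, D4 (series)
Step 3. apply the feedback formula to [D1/(1+D1*D2)], (D3*D4)
At step 2 the group reduced is series.

Answer: series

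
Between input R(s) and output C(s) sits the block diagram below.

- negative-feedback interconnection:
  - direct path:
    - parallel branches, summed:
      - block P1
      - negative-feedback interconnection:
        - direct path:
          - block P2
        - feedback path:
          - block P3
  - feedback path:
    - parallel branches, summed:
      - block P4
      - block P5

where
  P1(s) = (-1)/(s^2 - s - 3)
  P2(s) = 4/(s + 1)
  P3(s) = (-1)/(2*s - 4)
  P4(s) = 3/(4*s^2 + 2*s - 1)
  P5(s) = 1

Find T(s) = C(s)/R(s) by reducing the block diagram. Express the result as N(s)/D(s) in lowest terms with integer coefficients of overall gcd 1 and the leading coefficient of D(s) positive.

Step 1 - apply the feedback formula to P2, P3: (4*s - 8)/(s^2 - s - 4)
Step 2 - sum the parallel branches P1, [P2/(1+P2*P3)]: (4*s^3 - 13*s^2 - 3*s + 28)/(s^4 - 2*s^3 - 6*s^2 + 7*s + 12)
Step 3 - sum the parallel branches P4, P5: (4*s^2 + 2*s + 2)/(4*s^2 + 2*s - 1)
Step 4 - apply the feedback formula to (P1+[P2/(1+P2*P3)]), (P4+P5) - this is the overall T(s), already in the required normalized form

Answer: (16*s^5 - 44*s^4 - 42*s^3 + 119*s^2 + 59*s - 28)/(4*s^6 + 10*s^5 - 73*s^4 - 12*s^3 + 148*s^2 + 67*s + 44)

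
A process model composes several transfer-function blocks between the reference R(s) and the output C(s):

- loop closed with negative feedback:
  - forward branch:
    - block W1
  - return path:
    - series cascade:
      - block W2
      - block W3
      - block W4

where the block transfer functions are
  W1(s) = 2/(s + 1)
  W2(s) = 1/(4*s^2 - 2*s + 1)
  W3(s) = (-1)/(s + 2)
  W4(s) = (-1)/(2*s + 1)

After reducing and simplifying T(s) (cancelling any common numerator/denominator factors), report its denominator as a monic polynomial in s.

Step 1. cascade W2, W3, W4 -> 1/(8*s^4 + 16*s^3 + s + 2)
Step 2. apply the feedback formula to W1, (W2*W3*W4) -> (16*s^4 + 32*s^3 + 2*s + 4)/(8*s^5 + 24*s^4 + 16*s^3 + s^2 + 3*s + 4)
No further cancellation is possible in the step-2 result, so that is T(s). Its denominator becomes monic after dividing by the leading coefficient 8.

Answer: s^5 + 3*s^4 + 2*s^3 + s^2/8 + 3*s/8 + 1/2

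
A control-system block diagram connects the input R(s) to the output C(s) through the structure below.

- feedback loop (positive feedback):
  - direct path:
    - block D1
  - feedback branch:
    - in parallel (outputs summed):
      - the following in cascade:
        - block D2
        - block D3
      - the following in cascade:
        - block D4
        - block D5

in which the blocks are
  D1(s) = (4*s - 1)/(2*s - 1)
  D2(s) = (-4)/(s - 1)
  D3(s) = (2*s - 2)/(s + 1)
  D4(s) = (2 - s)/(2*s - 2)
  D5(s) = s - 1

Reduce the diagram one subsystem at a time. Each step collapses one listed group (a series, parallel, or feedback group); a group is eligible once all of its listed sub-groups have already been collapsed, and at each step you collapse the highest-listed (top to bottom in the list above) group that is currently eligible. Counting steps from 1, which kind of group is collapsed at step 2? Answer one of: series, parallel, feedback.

Step 1: multiply D2, D3 (series)
Step 2: series reduction of D4, D5
Step 3: add (D2*D3), (D4*D5) (parallel)
Step 4: reduce the feedback loop with forward D1 and return ((D2*D3)+(D4*D5))
The group at step 2 is a series group.

Therefore the answer is series.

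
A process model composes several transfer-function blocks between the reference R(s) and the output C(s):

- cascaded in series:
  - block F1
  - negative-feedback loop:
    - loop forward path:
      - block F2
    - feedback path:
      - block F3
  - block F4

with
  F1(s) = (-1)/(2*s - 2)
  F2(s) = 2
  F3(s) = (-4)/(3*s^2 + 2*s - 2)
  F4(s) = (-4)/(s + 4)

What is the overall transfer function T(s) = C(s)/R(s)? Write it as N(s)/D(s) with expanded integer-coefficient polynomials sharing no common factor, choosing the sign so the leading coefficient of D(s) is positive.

Reducing step by step:

[1] apply the feedback formula to F2, F3 -> (6*s^2 + 4*s - 4)/(3*s^2 + 2*s - 10)
[2] reduce the series chain F1, [F2/(1+F2*F3)], F4; the result is T(s) itself (integer coefficients, no common factor, positive leading denominator coefficient)

Answer: (12*s^2 + 8*s - 8)/(3*s^4 + 11*s^3 - 16*s^2 - 38*s + 40)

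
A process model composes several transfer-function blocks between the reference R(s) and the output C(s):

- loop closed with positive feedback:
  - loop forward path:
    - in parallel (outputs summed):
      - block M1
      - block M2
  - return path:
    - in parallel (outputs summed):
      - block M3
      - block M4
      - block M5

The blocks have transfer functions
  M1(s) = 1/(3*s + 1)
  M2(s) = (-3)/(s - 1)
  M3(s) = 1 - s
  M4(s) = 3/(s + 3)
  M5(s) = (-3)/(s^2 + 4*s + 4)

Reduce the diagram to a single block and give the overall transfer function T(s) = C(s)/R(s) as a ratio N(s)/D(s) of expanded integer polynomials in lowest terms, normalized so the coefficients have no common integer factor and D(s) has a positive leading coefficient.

First reduce the diagram to T(s).

Step 1: sum the parallel branches M1, M2 = (-8*s - 4)/(3*s^2 - 2*s - 1)
Step 2: add M3, M4, M5 (parallel) = (-s^4 - 6*s^3 - 6*s^2 + 13*s + 15)/(s^3 + 7*s^2 + 16*s + 12)
Step 3: collapse the loop ((M1+M2) forward, (M3+M4+M5) return), which is the overall transfer function T(s) = C(s)/R(s) in lowest terms

Answer: (8*s^4 + 60*s^3 + 156*s^2 + 160*s + 48)/(5*s^5 + 33*s^4 + 39*s^3 - 77*s^2 - 132*s - 48)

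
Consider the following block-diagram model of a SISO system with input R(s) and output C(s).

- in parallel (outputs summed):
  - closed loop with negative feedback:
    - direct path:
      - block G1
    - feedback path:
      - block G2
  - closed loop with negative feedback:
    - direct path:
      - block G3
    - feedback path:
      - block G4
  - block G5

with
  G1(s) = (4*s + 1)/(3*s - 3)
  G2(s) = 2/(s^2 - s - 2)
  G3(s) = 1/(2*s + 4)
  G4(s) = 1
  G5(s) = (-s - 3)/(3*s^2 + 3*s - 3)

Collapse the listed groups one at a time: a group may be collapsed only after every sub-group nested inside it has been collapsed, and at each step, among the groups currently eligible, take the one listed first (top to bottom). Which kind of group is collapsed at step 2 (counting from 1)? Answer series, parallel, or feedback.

Reducing step by step:

Step 1: apply the feedback formula to G1, G2
Step 2: apply the feedback formula to G3, G4
Step 3: sum the parallel branches [G1/(1+G1*G2)], [G3/(1+G3*G4)], G5
At step 2 the group reduced is feedback.

Answer: feedback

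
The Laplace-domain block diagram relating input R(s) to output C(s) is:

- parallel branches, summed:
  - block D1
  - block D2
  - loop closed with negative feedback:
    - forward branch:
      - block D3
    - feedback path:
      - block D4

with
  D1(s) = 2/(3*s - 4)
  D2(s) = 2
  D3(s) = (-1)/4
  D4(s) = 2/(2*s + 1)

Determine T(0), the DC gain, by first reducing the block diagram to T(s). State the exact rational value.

Step 1. collapse the loop (D3 forward, D4 return); result (-2*s - 1)/(8*s + 2)
Step 2. add D1, D2, [D3/(1+D3*D4)] (parallel); result (42*s^2 - 31*s - 8)/(24*s^2 - 26*s - 8)
That last expression is T(s); at s = 0 only the constant terms survive, so T(0) = -8/(-8) = 1.

Final answer: 1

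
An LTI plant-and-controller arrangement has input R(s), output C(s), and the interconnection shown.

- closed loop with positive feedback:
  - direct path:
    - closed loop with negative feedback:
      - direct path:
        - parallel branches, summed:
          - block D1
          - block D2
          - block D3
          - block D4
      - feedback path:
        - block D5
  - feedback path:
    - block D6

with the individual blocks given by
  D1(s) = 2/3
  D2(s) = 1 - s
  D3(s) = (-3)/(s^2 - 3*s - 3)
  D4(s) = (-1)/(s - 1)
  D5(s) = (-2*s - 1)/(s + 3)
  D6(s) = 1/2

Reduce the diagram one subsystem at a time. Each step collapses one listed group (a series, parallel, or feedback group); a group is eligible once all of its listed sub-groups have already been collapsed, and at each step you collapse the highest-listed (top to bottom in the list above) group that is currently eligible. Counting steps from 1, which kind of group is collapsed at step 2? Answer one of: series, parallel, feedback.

The answer is feedback.

Reasoning:
Step 1. reduce the parallel group D1, D2, D3, D4
Step 2. reduce the feedback loop with forward (D1+D2+D3+D4) and return D5
Step 3. collapse the loop ([(D1+D2+D3+D4)/(1+(D1+D2+D3+D4)*D5)] forward, D6 return)
At step 2 the group reduced is feedback.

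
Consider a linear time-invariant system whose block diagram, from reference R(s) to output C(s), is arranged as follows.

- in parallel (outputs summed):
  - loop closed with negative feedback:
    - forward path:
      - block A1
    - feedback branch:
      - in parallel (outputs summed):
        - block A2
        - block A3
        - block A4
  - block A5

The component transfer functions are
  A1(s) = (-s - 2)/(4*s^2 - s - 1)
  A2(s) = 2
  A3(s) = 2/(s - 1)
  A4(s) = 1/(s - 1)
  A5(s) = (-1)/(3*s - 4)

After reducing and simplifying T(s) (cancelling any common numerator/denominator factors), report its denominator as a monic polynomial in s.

(1) sum the parallel branches A2, A3, A4 = (2*s + 1)/(s - 1)
(2) apply the feedback formula to A1, (A2+A3+A4) = (-s^2 - s + 2)/(4*s^3 - 7*s^2 - 5*s - 1)
(3) parallel reduction of [A1/(1+A1*(A2+A3+A4))], A5 = (-7*s^3 + 8*s^2 + 15*s - 7)/(12*s^4 - 37*s^3 + 13*s^2 + 17*s + 4)
The result of step 3 is T(s) in lowest terms. Its denominator has leading coefficient 12; dividing the denominator through by 12 makes it monic.

Answer: s^4 - 37*s^3/12 + 13*s^2/12 + 17*s/12 + 1/3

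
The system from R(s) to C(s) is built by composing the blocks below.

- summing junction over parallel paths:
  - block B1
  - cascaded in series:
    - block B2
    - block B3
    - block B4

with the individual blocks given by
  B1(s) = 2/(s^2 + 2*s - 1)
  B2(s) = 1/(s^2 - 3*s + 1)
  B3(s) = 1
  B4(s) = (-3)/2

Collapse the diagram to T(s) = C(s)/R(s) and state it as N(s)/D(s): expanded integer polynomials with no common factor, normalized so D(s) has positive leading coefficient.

Step 1 - reduce the series chain B2, B3, B4 -> (-3)/(2*s^2 - 6*s + 2)
Step 2 - combine B1, (B2*B3*B4) in parallel: this yields T(s), and no further normalization is needed

Hence the answer: (s^2 - 18*s + 7)/(2*s^4 - 2*s^3 - 12*s^2 + 10*s - 2)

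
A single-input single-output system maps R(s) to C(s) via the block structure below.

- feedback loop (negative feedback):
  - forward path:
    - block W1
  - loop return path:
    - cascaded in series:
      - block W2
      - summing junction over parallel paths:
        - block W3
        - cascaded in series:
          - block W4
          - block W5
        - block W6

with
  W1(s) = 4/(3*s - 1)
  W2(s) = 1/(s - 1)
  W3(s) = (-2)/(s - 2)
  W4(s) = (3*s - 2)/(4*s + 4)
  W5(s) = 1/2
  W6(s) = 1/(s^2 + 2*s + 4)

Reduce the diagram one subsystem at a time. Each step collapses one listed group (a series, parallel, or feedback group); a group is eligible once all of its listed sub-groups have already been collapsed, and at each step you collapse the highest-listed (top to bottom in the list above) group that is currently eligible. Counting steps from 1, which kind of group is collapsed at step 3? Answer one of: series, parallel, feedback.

The answer is series.

Reasoning:
Step 1. cascade W4, W5
Step 2. parallel reduction of W3, (W4*W5), W6
Step 3. cascade W2, (W3+(W4*W5)+W6)
Step 4. apply the feedback formula to W1, (W2*(W3+(W4*W5)+W6))
The group at step 3 is a series group.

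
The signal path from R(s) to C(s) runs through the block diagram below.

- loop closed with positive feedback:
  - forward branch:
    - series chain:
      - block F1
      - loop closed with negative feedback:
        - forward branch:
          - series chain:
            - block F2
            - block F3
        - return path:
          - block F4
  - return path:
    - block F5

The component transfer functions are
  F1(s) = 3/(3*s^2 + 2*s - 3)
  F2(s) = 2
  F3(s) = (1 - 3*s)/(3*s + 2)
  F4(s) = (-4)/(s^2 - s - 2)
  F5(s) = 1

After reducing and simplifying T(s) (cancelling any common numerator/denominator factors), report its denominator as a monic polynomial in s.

First reduce the diagram to T(s).

Step 1. reduce the series chain F2, F3: (2 - 6*s)/(3*s + 2)
Step 2. feedback reduction of (F2*F3), F4: (-6*s^3 + 8*s^2 + 10*s - 4)/(3*s^3 - s^2 + 16*s - 12)
Step 3. series reduction of F1, [(F2*F3)/(1+(F2*F3)*F4)]: (-18*s^3 + 24*s^2 + 30*s - 12)/(9*s^5 + 3*s^4 + 37*s^3 - s^2 - 72*s + 36)
Step 4. close the feedback loop around (F1*[(F2*F3)/(1+(F2*F3)*F4)]), F5: (-18*s^3 + 24*s^2 + 30*s - 12)/(9*s^5 + 3*s^4 + 55*s^3 - 25*s^2 - 102*s + 48)
T(s) is the step-4 result (common factors already cancelled). Leading coefficient of the denominator: 9. Divide through by 9 for the monic polynomial.

Answer: s^5 + s^4/3 + 55*s^3/9 - 25*s^2/9 - 34*s/3 + 16/3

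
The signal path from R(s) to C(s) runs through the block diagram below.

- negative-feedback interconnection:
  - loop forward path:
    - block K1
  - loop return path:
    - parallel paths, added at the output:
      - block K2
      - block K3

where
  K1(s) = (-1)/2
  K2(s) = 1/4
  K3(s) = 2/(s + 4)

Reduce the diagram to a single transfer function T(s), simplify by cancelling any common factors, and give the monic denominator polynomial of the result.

Reducing step by step:

Step 1. combine K2, K3 in parallel, giving (s + 12)/(4*s + 16)
Step 2. apply the feedback formula to K1, (K2+K3), giving (-4*s - 16)/(7*s + 20)
That last expression is T(s), already simplified. Scaling its denominator by 1/7 (the reciprocal of the leading coefficient) yields the monic denominator.

Answer: s + 20/7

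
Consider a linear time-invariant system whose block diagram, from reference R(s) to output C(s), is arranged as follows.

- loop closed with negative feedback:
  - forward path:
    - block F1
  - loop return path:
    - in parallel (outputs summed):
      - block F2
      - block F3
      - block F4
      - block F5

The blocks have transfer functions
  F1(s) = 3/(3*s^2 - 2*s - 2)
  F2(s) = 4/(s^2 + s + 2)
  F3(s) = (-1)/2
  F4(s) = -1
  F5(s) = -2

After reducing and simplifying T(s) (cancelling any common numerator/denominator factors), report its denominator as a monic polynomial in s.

Answer: s^4 + s^3/3 - 17*s^2/6 - 11*s/2 - 13/3

Working:
Step 1. sum the parallel branches F2, F3, F4, F5 -> (-7*s^2 - 7*s - 6)/(2*s^2 + 2*s + 4)
Step 2. reduce the feedback loop with forward F1 and return (F2+F3+F4+F5) -> (6*s^2 + 6*s + 12)/(6*s^4 + 2*s^3 - 17*s^2 - 33*s - 26)
Step 2 gives the fully reduced T(s), with no common factor left to cancel. The denominator's leading coefficient is 6, so divide each of its coefficients by 6 to get the monic form.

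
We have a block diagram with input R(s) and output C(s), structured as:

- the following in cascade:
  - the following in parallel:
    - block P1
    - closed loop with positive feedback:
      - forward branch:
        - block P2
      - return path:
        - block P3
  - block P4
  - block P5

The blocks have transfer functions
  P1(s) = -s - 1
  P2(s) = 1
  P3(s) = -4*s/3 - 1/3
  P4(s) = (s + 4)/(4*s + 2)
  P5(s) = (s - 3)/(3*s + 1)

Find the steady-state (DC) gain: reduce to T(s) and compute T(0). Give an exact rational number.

Step 1 - collapse the loop (P2 forward, P3 return): 3/(4*s + 4)
Step 2 - reduce the parallel group P1, [P2/(1-P2*P3)]: (-4*s^2 - 8*s - 1)/(4*s + 4)
Step 3 - multiply (P1+[P2/(1-P2*P3)]), P4, P5 (series): (-4*s^4 - 12*s^3 + 39*s^2 + 95*s + 12)/(48*s^3 + 88*s^2 + 48*s + 8)
That last expression is T(s); at s = 0 only the constant terms survive, so T(0) = 12/8 = 3/2.

Therefore the answer is 3/2.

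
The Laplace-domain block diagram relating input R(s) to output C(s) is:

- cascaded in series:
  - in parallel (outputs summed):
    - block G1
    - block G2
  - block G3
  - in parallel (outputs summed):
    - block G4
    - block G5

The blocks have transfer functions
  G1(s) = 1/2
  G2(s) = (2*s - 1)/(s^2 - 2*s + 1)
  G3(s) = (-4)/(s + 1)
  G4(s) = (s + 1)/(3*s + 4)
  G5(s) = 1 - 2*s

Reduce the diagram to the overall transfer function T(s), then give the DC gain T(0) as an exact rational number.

Reducing step by step:

Step 1: combine G1, G2 in parallel: (s^2 + 2*s - 1)/(2*s^2 - 4*s + 2)
Step 2: parallel reduction of G4, G5: (-6*s^2 - 4*s + 5)/(3*s + 4)
Step 3: multiply (G1+G2), G3, (G4+G5) (series): (12*s^4 + 32*s^3 - 6*s^2 - 28*s + 10)/(3*s^4 + s^3 - 7*s^2 - s + 4)
The step-3 result is T(s). Setting s = 0: T(0) = 10/4 = 5/2.

Answer: 5/2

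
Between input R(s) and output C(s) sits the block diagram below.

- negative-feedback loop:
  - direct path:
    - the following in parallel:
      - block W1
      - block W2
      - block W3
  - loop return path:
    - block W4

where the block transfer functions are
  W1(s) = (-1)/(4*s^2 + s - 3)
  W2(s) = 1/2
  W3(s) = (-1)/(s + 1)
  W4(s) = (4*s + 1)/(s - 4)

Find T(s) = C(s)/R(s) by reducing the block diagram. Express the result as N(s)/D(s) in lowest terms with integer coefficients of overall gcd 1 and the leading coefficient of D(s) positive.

Reducing step by step:

Step 1: combine W1, W2, W3 in parallel: (4*s^2 - 7*s + 1)/(8*s^2 + 2*s - 6)
Step 2: collapse the loop ((W1+W2+W3) forward, W4 return), which is the overall transfer function T(s) = C(s)/R(s) in lowest terms

Answer: (4*s^3 - 23*s^2 + 29*s - 4)/(24*s^3 - 54*s^2 - 17*s + 25)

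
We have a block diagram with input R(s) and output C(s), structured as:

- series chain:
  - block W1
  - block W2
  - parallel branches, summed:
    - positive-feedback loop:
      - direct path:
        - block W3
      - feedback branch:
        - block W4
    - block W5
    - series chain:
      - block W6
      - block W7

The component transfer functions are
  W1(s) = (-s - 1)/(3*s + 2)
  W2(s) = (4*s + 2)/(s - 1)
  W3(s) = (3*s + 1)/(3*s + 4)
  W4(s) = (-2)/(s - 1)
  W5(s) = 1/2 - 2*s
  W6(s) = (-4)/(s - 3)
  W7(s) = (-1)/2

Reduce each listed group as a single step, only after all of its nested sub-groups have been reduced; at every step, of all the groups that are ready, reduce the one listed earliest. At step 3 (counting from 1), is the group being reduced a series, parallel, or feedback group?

The answer is parallel.

Reasoning:
Step 1. feedback reduction of W3, W4
Step 2. cascade W6, W7
Step 3. parallel reduction of [W3/(1-W3*W4)], W5, (W6*W7)
Step 4. multiply W1, W2, ([W3/(1-W3*W4)]+W5+(W6*W7)) (series)
The group at step 3 is a parallel group.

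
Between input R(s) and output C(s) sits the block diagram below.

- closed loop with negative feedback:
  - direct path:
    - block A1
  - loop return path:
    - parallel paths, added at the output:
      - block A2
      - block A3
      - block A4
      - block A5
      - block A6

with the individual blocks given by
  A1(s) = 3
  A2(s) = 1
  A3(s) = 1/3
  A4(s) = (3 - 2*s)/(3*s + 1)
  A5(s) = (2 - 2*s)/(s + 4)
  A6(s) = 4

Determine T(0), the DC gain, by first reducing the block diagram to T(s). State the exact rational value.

Step 1: sum the parallel branches A2, A3, A4, A5, A6; result (24*s^2 + 205*s + 106)/(9*s^2 + 39*s + 12)
Step 2: close the feedback loop around A1, (A2+A3+A4+A5+A6); result (9*s^2 + 39*s + 12)/(27*s^2 + 218*s + 110)
The step-2 result is T(s). Setting s = 0: T(0) = 12/110 = 6/55.

Final answer: 6/55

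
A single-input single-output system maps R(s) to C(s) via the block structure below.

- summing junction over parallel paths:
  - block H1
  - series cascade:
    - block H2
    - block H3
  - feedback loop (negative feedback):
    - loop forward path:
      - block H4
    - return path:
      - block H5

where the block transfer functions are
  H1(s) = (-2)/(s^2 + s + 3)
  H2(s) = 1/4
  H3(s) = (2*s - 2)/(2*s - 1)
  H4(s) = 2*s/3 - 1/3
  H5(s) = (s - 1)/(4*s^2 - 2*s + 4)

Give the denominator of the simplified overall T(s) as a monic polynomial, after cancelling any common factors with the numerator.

Answer: s^5 - s^4/7 + 87*s^3/28 - 37*s^2/14 + 23*s/7 - 39/28

Working:
1. combine H2, H3 in series gives (s - 1)/(4*s - 2)
2. close the feedback loop around H4, H5 gives (8*s^3 - 8*s^2 + 10*s - 4)/(14*s^2 - 9*s + 13)
3. combine H1, (H2*H3), [H4/(1+H4*H5)] in parallel gives (32*s^6 - 2*s^5 + 95*s^4 - 195*s^3 + 208*s^2 - 187*s + 37)/(56*s^5 - 8*s^4 + 174*s^3 - 148*s^2 + 184*s - 78)
Step 3 gives the fully reduced T(s), with no common factor left to cancel. The denominator's leading coefficient is 56, so divide each of its coefficients by 56 to get the monic form.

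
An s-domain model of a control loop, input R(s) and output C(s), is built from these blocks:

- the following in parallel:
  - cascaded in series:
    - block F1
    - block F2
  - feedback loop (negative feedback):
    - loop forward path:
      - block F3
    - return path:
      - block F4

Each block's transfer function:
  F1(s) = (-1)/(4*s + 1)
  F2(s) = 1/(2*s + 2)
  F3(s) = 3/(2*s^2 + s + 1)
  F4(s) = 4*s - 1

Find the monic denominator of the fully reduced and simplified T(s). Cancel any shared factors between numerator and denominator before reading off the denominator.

Step 1 - cascade F1, F2, giving (-1)/(8*s^2 + 10*s + 2)
Step 2 - feedback reduction of F3, F4, giving 3/(2*s^2 + 13*s - 2)
Step 3 - sum the parallel branches (F1*F2), [F3/(1+F3*F4)], giving (22*s^2 + 17*s + 8)/(16*s^4 + 124*s^3 + 118*s^2 + 6*s - 4)
That last expression is T(s), already simplified. Scaling its denominator by 1/16 (the reciprocal of the leading coefficient) yields the monic denominator.

Therefore the answer is s^4 + 31*s^3/4 + 59*s^2/8 + 3*s/8 - 1/4.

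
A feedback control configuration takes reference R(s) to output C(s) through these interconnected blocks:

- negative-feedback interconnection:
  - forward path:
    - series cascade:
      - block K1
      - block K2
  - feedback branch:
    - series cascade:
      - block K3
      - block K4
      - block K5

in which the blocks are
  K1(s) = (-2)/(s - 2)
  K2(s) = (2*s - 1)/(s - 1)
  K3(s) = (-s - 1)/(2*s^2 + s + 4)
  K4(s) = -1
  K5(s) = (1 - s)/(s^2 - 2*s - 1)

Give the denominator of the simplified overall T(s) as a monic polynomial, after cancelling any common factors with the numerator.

Step 1: reduce the series chain K1, K2, giving (2 - 4*s)/(s^2 - 3*s + 2)
Step 2: series reduction of K3, K4, K5, giving (1 - s^2)/(2*s^4 - 3*s^3 - 9*s - 4)
Step 3: reduce the feedback loop with forward (K1*K2) and return (K3*K4*K5), giving (-8*s^5 + 16*s^4 - 6*s^3 + 36*s^2 - 2*s - 8)/(2*s^6 - 9*s^5 + 13*s^4 - 11*s^3 + 21*s^2 - 10*s - 6)
T(s) is the step-3 result (common factors already cancelled). Leading coefficient of the denominator: 2. Divide through by 2 for the monic polynomial.

Answer: s^6 - 9*s^5/2 + 13*s^4/2 - 11*s^3/2 + 21*s^2/2 - 5*s - 3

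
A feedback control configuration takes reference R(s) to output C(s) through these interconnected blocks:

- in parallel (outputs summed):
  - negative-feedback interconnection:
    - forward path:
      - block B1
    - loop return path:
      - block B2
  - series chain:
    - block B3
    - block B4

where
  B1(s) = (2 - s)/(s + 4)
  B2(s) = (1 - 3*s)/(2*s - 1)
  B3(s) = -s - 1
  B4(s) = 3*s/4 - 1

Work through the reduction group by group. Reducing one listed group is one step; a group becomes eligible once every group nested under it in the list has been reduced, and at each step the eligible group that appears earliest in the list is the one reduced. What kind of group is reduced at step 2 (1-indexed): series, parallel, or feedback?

[1] reduce the feedback loop with forward B1 and return B2
[2] cascade B3, B4
[3] combine [B1/(1+B1*B2)], (B3*B4) in parallel
The group at step 2 is a series group.

Hence the answer: series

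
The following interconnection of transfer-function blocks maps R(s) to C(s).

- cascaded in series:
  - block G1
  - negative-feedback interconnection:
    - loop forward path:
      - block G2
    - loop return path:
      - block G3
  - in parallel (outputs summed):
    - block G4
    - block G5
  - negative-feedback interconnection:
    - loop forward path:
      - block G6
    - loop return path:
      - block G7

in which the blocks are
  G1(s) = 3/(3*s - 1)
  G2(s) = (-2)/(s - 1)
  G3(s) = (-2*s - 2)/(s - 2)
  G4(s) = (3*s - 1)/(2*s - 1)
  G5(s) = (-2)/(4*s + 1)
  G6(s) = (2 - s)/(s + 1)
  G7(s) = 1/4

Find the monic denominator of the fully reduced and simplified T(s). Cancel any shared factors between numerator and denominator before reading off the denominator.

First reduce the diagram to T(s).

(1) collapse the loop (G2 forward, G3 return): (4 - 2*s)/(s^2 + s + 6)
(2) reduce the parallel group G4, G5: (12*s^2 - 5*s + 1)/(8*s^2 - 2*s - 1)
(3) feedback reduction of G6, G7: (8 - 4*s)/(3*s + 6)
(4) multiply G1, [G2/(1+G2*G3)], (G4+G5), [G6/(1+G6*G7)] (series): (96*s^4 - 424*s^3 + 552*s^2 - 192*s + 32)/(24*s^6 + 58*s^5 + 149*s^4 + 174*s^3 - 173*s^2 - 4*s + 12)
T(s) is the step-4 result (common factors already cancelled). Leading coefficient of the denominator: 24. Divide through by 24 for the monic polynomial.

Answer: s^6 + 29*s^5/12 + 149*s^4/24 + 29*s^3/4 - 173*s^2/24 - s/6 + 1/2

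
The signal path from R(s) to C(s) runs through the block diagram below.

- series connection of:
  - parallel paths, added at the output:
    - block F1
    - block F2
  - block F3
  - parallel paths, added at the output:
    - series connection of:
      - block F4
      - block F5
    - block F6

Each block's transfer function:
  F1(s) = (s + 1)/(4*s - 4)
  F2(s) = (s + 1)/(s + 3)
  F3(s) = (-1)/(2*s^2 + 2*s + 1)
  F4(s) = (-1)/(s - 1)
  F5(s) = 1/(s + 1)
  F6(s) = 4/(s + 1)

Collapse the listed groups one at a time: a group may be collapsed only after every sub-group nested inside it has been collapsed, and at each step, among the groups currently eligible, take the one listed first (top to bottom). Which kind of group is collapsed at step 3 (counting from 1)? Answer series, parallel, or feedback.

Reducing step by step:

(1) reduce the parallel group F1, F2
(2) series reduction of F4, F5
(3) sum the parallel branches (F4*F5), F6
(4) combine (F1+F2), F3, ((F4*F5)+F6) in series
Step 3: parallel.

Answer: parallel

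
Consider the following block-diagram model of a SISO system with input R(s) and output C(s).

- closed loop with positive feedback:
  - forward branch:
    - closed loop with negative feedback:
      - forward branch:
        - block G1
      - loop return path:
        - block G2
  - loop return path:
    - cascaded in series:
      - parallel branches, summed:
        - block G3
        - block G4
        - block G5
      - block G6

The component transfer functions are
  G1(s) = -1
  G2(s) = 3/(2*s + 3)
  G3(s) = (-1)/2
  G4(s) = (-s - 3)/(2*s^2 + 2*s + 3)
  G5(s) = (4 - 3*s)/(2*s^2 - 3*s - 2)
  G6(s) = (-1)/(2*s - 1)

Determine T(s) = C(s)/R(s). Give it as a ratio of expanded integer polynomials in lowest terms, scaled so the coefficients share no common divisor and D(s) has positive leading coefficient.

Step 1: apply the feedback formula to G1, G2 = (-2*s - 3)/(2*s)
Step 2: combine G3, G4, G5 in parallel = (-4*s^4 - 14*s^3 + 2*s^2 + 33*s + 42)/(8*s^4 - 4*s^3 - 8*s^2 - 26*s - 12)
Step 3: reduce the series chain (G3+G4+G5), G6 = (4*s^4 + 14*s^3 - 2*s^2 - 33*s - 42)/(16*s^5 - 16*s^4 - 12*s^3 - 44*s^2 + 2*s + 12)
Step 4: close the feedback loop around [G1/(1+G1*G2)], ((G3+G4+G5)*G6), which is the overall transfer function T(s) = C(s)/R(s) in lowest terms

Therefore the answer is (-32*s^6 - 16*s^5 + 72*s^4 + 124*s^3 + 128*s^2 - 30*s - 36)/(32*s^6 - 24*s^5 + 16*s^4 - 50*s^3 - 68*s^2 - 159*s - 126).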